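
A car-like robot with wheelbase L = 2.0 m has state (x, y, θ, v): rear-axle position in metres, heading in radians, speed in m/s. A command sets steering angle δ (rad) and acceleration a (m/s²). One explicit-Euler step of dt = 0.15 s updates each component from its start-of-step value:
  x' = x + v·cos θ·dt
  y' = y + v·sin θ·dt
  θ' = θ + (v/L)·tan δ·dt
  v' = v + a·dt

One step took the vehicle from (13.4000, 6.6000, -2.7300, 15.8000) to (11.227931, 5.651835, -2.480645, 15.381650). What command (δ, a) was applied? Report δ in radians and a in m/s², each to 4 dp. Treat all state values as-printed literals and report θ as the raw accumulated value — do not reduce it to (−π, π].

a = (v'−v)/dt = (-0.418350)/0.15 = -2.7890
Δθ = θ'−θ = 0.249355;  (v·dt/L) = 15.8000·0.15/2.0 = 1.185000
tan δ = Δθ·L/(v·dt) = 0.210426  →  δ = 0.2074

δ = 0.2074, a = -2.7890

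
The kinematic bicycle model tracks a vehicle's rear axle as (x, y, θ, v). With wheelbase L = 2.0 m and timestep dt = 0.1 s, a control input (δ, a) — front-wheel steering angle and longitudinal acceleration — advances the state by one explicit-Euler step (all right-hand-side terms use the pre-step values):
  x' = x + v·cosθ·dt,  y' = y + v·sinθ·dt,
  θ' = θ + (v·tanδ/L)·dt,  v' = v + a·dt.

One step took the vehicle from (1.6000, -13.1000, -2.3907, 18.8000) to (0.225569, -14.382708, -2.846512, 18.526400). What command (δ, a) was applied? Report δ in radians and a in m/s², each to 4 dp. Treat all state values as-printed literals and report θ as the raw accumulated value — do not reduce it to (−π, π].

a = (v'−v)/dt = (-0.273600)/0.1 = -2.7360
Δθ = θ'−θ = -0.455812;  (v·dt/L) = 18.8000·0.1/2.0 = 0.940000
tan δ = Δθ·L/(v·dt) = -0.484906  →  δ = -0.4515

δ = -0.4515, a = -2.7360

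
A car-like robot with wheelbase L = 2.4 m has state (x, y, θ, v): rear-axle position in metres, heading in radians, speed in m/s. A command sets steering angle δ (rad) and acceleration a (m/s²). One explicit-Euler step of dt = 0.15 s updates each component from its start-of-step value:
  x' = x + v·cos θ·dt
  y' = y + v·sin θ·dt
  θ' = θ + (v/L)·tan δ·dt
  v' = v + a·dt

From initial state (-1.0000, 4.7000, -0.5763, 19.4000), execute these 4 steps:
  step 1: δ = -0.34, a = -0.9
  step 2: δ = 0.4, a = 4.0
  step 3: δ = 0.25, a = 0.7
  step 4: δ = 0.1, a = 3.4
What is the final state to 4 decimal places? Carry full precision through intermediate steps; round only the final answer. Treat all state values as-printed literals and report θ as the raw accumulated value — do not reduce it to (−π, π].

(8.5567, -1.2776, -0.0539, 20.4800)

after step 1 (δ=-0.34, a=-0.9): (1.439990, 3.114267, -1.005206, 19.265000)
after step 2 (δ=0.4, a=4.0): (2.988649, 0.674531, -0.496137, 19.865000)
after step 3 (δ=0.25, a=0.7): (5.609125, -0.743923, -0.179114, 19.970000)
after step 4 (δ=0.1, a=3.4): (8.556703, -1.277594, -0.053883, 20.480000)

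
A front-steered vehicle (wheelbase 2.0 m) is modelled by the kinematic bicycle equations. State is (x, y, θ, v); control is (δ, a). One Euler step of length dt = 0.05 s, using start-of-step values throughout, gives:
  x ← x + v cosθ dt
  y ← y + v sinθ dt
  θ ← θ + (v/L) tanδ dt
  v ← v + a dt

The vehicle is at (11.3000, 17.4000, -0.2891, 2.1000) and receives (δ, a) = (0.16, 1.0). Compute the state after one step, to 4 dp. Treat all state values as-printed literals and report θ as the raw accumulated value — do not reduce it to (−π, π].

x' = 11.3000 + 2.1000·cos(-0.2891)·0.05 = 11.4006
y' = 17.4000 + 2.1000·sin(-0.2891)·0.05 = 17.3701
θ' = -0.2891 + (2.1000/2.0)·tan(0.16)·0.05 = -0.2806
v' = 2.1000 + 1.0000·0.05 = 2.1500

(11.4006, 17.3701, -0.2806, 2.1500)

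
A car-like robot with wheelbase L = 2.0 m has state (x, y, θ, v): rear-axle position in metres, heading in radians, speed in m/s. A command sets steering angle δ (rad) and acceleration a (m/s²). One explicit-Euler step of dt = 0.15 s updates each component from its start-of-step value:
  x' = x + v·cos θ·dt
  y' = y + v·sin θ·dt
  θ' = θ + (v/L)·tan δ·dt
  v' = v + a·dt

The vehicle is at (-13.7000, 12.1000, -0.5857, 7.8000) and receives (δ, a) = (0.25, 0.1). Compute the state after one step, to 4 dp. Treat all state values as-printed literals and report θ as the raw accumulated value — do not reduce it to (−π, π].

x' = -13.7000 + 7.8000·cos(-0.5857)·0.15 = -12.7250
y' = 12.1000 + 7.8000·sin(-0.5857)·0.15 = 11.4532
θ' = -0.5857 + (7.8000/2.0)·tan(0.25)·0.15 = -0.4363
v' = 7.8000 + 0.1000·0.15 = 7.8150

(-12.7250, 11.4532, -0.4363, 7.8150)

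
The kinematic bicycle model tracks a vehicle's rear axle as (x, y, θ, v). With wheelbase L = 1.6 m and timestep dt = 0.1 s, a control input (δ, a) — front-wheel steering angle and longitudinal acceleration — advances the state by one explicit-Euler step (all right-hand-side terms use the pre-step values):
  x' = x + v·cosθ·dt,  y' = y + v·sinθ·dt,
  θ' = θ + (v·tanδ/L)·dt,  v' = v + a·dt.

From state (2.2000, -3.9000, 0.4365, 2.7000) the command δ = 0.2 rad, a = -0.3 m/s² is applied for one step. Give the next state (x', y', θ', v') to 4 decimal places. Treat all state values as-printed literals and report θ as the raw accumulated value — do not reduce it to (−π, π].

(2.4447, -3.7859, 0.4707, 2.6700)

x' = 2.2000 + 2.7000·cos(0.4365)·0.1 = 2.4447
y' = -3.9000 + 2.7000·sin(0.4365)·0.1 = -3.7859
θ' = 0.4365 + (2.7000/1.6)·tan(0.2)·0.1 = 0.4707
v' = 2.7000 − 0.3000·0.1 = 2.6700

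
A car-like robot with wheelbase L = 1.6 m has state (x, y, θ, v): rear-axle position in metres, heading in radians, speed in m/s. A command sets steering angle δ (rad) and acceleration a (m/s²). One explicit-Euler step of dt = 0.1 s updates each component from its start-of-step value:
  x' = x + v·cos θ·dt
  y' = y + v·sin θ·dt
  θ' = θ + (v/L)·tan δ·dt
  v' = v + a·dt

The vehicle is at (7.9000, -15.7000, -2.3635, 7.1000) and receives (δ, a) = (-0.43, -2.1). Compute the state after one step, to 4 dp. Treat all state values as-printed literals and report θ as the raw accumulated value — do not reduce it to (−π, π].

x' = 7.9000 + 7.1000·cos(-2.3635)·0.1 = 7.3943
y' = -15.7000 + 7.1000·sin(-2.3635)·0.1 = -16.1984
θ' = -2.3635 + (7.1000/1.6)·tan(-0.43)·0.1 = -2.5670
v' = 7.1000 − 2.1000·0.1 = 6.8900

(7.3943, -16.1984, -2.5670, 6.8900)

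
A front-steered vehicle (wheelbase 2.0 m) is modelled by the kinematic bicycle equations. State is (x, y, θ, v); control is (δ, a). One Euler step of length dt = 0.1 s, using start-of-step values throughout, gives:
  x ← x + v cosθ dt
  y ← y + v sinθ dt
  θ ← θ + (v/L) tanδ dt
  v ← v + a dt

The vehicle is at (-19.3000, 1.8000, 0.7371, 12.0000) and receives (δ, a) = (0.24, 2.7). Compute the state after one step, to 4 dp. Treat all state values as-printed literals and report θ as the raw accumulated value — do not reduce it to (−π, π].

(-18.4115, 2.6066, 0.8839, 12.2700)

x' = -19.3000 + 12.0000·cos(0.7371)·0.1 = -18.4115
y' = 1.8000 + 12.0000·sin(0.7371)·0.1 = 2.6066
θ' = 0.7371 + (12.0000/2.0)·tan(0.24)·0.1 = 0.8839
v' = 12.0000 + 2.7000·0.1 = 12.2700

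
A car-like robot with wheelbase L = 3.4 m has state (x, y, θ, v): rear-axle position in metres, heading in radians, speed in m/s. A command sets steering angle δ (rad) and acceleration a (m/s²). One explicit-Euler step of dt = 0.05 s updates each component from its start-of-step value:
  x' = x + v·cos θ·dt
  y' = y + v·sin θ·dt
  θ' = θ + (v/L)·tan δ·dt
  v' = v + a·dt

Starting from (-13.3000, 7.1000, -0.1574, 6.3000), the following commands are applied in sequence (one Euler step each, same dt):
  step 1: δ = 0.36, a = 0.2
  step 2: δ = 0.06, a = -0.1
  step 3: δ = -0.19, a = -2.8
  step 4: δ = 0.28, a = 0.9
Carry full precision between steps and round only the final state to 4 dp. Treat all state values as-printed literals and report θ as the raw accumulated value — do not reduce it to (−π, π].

(-12.0572, 6.9339, -0.1087, 6.2100)

after step 1 (δ=0.36, a=0.2): (-12.988894, 7.050623, -0.122527, 6.310000)
after step 2 (δ=0.06, a=-0.1): (-12.675759, 7.012063, -0.116953, 6.305000)
after step 3 (δ=-0.19, a=-2.8): (-12.362663, 6.975277, -0.134785, 6.165000)
after step 4 (δ=0.28, a=0.9): (-12.057209, 6.933855, -0.108715, 6.210000)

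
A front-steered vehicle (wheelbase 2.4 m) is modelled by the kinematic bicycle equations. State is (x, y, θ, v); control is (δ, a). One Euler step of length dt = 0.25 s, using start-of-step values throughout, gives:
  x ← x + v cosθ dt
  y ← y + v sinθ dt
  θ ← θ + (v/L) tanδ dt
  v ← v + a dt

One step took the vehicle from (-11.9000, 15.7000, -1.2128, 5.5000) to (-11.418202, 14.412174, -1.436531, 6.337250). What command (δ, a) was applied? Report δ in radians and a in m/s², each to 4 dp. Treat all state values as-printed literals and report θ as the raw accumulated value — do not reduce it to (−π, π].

δ = -0.3723, a = 3.3490

a = (v'−v)/dt = (0.837250)/0.25 = 3.3490
Δθ = θ'−θ = -0.223731;  (v·dt/L) = 5.5000·0.25/2.4 = 0.572917
tan δ = Δθ·L/(v·dt) = -0.390512  →  δ = -0.3723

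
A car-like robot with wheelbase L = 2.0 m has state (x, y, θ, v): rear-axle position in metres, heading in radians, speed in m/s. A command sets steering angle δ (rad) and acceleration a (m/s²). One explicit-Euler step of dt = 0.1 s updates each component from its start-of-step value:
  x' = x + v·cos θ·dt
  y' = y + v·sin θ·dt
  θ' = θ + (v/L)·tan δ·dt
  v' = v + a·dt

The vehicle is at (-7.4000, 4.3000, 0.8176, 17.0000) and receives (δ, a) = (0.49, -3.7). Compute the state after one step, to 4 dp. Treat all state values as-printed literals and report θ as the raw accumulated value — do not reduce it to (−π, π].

x' = -7.4000 + 17.0000·cos(0.8176)·0.1 = -6.2372
y' = 4.3000 + 17.0000·sin(0.8176)·0.1 = 5.5402
θ' = 0.8176 + (17.0000/2.0)·tan(0.49)·0.1 = 1.2710
v' = 17.0000 − 3.7000·0.1 = 16.6300

(-6.2372, 5.5402, 1.2710, 16.6300)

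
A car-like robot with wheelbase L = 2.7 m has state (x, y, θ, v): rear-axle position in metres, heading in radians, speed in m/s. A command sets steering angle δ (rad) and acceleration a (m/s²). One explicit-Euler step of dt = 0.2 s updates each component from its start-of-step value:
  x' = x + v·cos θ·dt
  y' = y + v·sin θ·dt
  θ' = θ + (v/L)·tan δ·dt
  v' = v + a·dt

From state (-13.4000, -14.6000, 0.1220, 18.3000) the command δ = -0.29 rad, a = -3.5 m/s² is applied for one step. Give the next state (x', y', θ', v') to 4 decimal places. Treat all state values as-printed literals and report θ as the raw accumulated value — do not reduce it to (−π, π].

x' = -13.4000 + 18.3000·cos(0.1220)·0.2 = -9.7672
y' = -14.6000 + 18.3000·sin(0.1220)·0.2 = -14.1546
θ' = 0.1220 + (18.3000/2.7)·tan(-0.29)·0.2 = -0.2825
v' = 18.3000 − 3.5000·0.2 = 17.6000

(-9.7672, -14.1546, -0.2825, 17.6000)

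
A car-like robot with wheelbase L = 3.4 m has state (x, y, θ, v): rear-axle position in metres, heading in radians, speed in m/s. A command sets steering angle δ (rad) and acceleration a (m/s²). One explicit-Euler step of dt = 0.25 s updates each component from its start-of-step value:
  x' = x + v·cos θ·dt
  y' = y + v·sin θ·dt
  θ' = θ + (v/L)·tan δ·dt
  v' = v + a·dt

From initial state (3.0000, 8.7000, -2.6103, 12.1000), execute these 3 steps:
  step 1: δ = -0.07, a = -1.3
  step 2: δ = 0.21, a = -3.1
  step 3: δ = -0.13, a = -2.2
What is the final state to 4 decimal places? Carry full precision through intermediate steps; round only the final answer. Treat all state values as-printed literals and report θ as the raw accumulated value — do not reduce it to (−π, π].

after step 1 (δ=-0.07, a=-1.3): (0.391988, 7.167389, -2.672681, 11.775000)
after step 2 (δ=0.21, a=-3.1): (-2.234016, 5.837063, -2.488141, 11.000000)
after step 3 (δ=-0.13, a=-2.2): (-4.417489, 4.165253, -2.593884, 10.450000)

(-4.4175, 4.1653, -2.5939, 10.4500)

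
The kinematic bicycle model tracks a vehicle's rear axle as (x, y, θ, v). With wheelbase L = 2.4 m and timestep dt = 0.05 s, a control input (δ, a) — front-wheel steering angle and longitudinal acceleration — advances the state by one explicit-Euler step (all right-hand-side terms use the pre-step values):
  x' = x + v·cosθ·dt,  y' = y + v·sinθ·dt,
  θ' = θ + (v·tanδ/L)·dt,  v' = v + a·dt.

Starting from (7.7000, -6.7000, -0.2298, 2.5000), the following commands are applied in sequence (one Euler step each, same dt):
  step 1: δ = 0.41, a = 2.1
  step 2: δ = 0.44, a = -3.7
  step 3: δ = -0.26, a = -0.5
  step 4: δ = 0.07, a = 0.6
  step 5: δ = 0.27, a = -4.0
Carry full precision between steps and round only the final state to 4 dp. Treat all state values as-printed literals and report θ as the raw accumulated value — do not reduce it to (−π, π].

after step 1 (δ=0.41, a=2.1): (7.821714, -6.728473, -0.207163, 2.605000)
after step 2 (δ=0.44, a=-3.7): (7.949179, -6.755263, -0.181613, 2.420000)
after step 3 (δ=-0.26, a=-0.5): (8.068189, -6.777118, -0.195025, 2.395000)
after step 4 (δ=0.07, a=0.6): (8.185669, -6.800324, -0.191527, 2.425000)
after step 5 (δ=0.27, a=-4.0): (8.304702, -6.823405, -0.177545, 2.225000)

(8.3047, -6.8234, -0.1775, 2.2250)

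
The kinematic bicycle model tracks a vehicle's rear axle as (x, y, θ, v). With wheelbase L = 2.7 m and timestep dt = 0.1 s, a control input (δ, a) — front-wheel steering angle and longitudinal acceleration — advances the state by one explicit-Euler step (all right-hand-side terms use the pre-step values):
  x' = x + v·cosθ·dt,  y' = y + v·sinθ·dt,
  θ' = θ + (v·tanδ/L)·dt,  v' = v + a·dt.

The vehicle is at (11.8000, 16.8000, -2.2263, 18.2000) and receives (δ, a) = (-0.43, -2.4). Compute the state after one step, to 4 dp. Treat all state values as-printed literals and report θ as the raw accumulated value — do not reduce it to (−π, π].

x' = 11.8000 + 18.2000·cos(-2.2263)·0.1 = 10.6906
y' = 16.8000 + 18.2000·sin(-2.2263)·0.1 = 15.3572
θ' = -2.2263 + (18.2000/2.7)·tan(-0.43)·0.1 = -2.5354
v' = 18.2000 − 2.4000·0.1 = 17.9600

(10.6906, 15.3572, -2.5354, 17.9600)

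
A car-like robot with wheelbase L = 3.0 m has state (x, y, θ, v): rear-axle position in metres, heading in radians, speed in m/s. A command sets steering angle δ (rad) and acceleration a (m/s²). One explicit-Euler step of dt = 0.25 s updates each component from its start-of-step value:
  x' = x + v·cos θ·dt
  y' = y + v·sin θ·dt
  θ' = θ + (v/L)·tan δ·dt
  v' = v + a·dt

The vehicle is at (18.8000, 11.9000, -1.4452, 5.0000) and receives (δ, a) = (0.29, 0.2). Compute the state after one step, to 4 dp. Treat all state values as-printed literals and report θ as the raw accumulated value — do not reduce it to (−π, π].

(18.9566, 10.6598, -1.3209, 5.0500)

x' = 18.8000 + 5.0000·cos(-1.4452)·0.25 = 18.9566
y' = 11.9000 + 5.0000·sin(-1.4452)·0.25 = 10.6598
θ' = -1.4452 + (5.0000/3.0)·tan(0.29)·0.25 = -1.3209
v' = 5.0000 + 0.2000·0.25 = 5.0500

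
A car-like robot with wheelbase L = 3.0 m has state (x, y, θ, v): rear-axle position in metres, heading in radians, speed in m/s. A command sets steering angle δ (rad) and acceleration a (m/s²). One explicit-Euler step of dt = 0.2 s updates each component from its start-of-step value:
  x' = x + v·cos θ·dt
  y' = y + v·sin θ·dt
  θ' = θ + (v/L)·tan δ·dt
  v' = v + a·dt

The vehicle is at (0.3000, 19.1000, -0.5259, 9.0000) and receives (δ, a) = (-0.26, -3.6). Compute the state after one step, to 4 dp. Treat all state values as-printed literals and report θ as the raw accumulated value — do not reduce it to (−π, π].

(1.8568, 18.1964, -0.6855, 8.2800)

x' = 0.3000 + 9.0000·cos(-0.5259)·0.2 = 1.8568
y' = 19.1000 + 9.0000·sin(-0.5259)·0.2 = 18.1964
θ' = -0.5259 + (9.0000/3.0)·tan(-0.26)·0.2 = -0.6855
v' = 9.0000 − 3.6000·0.2 = 8.2800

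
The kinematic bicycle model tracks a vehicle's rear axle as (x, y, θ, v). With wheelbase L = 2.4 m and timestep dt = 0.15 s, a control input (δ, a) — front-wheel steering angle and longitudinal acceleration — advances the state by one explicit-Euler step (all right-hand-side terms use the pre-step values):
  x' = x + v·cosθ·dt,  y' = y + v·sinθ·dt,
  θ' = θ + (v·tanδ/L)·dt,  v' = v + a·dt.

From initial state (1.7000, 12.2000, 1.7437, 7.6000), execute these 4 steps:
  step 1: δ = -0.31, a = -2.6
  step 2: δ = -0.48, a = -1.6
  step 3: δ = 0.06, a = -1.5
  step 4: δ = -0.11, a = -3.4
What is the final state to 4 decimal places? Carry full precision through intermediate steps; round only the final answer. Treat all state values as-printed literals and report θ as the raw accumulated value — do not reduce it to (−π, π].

after step 1 (δ=-0.31, a=-2.6): (1.503870, 13.323002, 1.591544, 7.210000)
after step 2 (δ=-0.48, a=-1.6): (1.481433, 14.404269, 1.356944, 6.970000)
after step 3 (δ=0.06, a=-1.5): (1.703315, 15.425953, 1.383113, 6.745000)
after step 4 (δ=-0.11, a=-3.4): (1.892091, 16.419936, 1.336553, 6.235000)

(1.8921, 16.4199, 1.3366, 6.2350)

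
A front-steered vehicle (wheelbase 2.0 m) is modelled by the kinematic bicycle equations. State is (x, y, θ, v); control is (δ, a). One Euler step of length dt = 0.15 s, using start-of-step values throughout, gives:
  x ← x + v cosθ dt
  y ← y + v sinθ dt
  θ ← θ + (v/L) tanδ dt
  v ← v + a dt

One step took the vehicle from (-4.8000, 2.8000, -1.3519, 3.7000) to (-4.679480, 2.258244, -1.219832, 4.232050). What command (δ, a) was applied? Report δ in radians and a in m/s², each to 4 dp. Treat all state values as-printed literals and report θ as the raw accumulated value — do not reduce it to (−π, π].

a = (v'−v)/dt = (0.532050)/0.15 = 3.5470
Δθ = θ'−θ = 0.132068;  (v·dt/L) = 3.7000·0.15/2.0 = 0.277500
tan δ = Δθ·L/(v·dt) = 0.475921  →  δ = 0.4442

δ = 0.4442, a = 3.5470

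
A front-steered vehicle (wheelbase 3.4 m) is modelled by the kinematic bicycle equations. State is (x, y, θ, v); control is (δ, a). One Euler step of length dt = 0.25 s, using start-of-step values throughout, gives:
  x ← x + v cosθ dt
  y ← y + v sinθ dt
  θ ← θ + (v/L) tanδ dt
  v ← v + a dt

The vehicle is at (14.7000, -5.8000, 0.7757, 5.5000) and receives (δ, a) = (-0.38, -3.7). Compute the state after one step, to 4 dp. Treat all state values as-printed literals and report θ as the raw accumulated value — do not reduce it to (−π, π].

x' = 14.7000 + 5.5000·cos(0.7757)·0.25 = 15.6817
y' = -5.8000 + 5.5000·sin(0.7757)·0.25 = -4.8372
θ' = 0.7757 + (5.5000/3.4)·tan(-0.38)·0.25 = 0.6142
v' = 5.5000 − 3.7000·0.25 = 4.5750

(15.6817, -4.8372, 0.6142, 4.5750)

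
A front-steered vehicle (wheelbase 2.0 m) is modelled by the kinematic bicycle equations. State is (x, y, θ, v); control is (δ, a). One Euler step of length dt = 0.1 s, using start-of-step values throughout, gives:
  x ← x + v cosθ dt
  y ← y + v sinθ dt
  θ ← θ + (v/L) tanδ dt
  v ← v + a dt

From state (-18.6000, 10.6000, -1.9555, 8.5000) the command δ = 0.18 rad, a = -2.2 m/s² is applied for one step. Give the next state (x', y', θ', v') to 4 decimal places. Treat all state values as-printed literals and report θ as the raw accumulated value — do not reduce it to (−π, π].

(-18.9190, 9.8121, -1.8782, 8.2800)

x' = -18.6000 + 8.5000·cos(-1.9555)·0.1 = -18.9190
y' = 10.6000 + 8.5000·sin(-1.9555)·0.1 = 9.8121
θ' = -1.9555 + (8.5000/2.0)·tan(0.18)·0.1 = -1.8782
v' = 8.5000 − 2.2000·0.1 = 8.2800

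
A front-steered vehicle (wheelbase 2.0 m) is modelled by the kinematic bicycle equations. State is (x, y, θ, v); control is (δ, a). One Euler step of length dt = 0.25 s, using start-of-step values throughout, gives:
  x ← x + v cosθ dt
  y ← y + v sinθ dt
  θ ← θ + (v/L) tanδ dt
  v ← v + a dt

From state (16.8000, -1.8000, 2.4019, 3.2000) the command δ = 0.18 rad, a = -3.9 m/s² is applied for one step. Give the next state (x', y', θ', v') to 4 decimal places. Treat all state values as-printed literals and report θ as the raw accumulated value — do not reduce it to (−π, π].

x' = 16.8000 + 3.2000·cos(2.4019)·0.25 = 16.2091
y' = -1.8000 + 3.2000·sin(2.4019)·0.25 = -1.2608
θ' = 2.4019 + (3.2000/2.0)·tan(0.18)·0.25 = 2.4747
v' = 3.2000 − 3.9000·0.25 = 2.2250

(16.2091, -1.2608, 2.4747, 2.2250)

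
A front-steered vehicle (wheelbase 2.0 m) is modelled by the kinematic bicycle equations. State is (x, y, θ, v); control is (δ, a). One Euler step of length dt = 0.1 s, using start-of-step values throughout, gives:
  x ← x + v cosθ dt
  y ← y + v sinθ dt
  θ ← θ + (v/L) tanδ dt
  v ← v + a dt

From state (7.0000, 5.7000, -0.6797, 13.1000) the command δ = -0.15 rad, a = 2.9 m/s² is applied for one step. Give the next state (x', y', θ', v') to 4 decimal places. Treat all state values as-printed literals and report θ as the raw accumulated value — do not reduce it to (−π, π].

(8.0189, 4.8766, -0.7787, 13.3900)

x' = 7.0000 + 13.1000·cos(-0.6797)·0.1 = 8.0189
y' = 5.7000 + 13.1000·sin(-0.6797)·0.1 = 4.8766
θ' = -0.6797 + (13.1000/2.0)·tan(-0.15)·0.1 = -0.7787
v' = 13.1000 + 2.9000·0.1 = 13.3900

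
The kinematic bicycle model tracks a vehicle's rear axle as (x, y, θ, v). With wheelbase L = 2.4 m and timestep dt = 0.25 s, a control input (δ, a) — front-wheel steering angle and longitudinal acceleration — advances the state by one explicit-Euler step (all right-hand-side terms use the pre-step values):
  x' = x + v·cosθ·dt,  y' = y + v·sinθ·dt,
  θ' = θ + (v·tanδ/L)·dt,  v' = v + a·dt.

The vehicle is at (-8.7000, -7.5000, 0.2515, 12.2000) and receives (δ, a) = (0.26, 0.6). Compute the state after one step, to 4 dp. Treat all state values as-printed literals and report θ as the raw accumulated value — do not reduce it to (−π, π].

x' = -8.7000 + 12.2000·cos(0.2515)·0.25 = -5.7460
y' = -7.5000 + 12.2000·sin(0.2515)·0.25 = -6.7410
θ' = 0.2515 + (12.2000/2.4)·tan(0.26)·0.25 = 0.5896
v' = 12.2000 + 0.6000·0.25 = 12.3500

(-5.7460, -6.7410, 0.5896, 12.3500)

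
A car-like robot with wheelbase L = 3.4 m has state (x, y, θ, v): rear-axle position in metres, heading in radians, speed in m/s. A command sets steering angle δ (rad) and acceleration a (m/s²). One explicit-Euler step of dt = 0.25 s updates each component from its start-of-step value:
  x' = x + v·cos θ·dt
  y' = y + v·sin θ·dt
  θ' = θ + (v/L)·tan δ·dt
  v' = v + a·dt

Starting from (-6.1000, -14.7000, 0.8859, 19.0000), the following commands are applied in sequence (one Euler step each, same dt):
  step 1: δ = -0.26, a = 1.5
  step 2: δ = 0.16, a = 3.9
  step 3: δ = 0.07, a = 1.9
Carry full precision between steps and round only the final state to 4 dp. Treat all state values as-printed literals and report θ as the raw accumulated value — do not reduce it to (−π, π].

after step 1 (δ=-0.26, a=1.5): (-3.095185, -11.021198, 0.514252, 19.375000)
after step 2 (δ=0.16, a=3.9): (1.122079, -8.638635, 0.744159, 20.350000)
after step 3 (δ=0.07, a=1.9): (4.864739, -5.192601, 0.849073, 20.825000)

(4.8647, -5.1926, 0.8491, 20.8250)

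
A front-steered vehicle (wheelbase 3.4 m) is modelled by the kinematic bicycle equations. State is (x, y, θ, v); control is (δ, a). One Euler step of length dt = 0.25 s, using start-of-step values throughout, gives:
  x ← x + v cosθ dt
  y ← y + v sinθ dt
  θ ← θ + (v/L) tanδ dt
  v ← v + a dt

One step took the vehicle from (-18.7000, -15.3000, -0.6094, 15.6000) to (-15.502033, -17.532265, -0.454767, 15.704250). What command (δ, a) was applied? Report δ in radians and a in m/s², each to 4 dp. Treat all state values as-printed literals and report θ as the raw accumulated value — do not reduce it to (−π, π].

δ = 0.1340, a = 0.4170

a = (v'−v)/dt = (0.104250)/0.25 = 0.4170
Δθ = θ'−θ = 0.154633;  (v·dt/L) = 15.6000·0.25/3.4 = 1.147059
tan δ = Δθ·L/(v·dt) = 0.134808  →  δ = 0.1340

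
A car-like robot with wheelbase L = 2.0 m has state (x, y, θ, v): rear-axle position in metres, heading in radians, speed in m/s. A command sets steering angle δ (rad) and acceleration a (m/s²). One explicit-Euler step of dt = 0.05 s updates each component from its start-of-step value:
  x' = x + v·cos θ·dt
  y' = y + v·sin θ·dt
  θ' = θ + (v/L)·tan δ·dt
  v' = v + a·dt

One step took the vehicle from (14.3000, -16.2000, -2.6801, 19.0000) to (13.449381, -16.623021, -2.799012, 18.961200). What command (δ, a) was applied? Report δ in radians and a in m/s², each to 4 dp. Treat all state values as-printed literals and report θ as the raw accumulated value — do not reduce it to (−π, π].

δ = -0.2453, a = -0.7760

a = (v'−v)/dt = (-0.038800)/0.05 = -0.7760
Δθ = θ'−θ = -0.118912;  (v·dt/L) = 19.0000·0.05/2.0 = 0.475000
tan δ = Δθ·L/(v·dt) = -0.250341  →  δ = -0.2453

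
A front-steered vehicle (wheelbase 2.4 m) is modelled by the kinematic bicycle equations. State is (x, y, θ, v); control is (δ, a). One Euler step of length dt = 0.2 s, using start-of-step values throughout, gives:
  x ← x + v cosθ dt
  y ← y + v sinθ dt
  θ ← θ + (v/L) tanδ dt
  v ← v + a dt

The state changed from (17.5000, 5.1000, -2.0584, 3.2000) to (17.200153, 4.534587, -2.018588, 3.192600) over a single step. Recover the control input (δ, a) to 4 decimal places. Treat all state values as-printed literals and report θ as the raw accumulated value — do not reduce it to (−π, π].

a = (v'−v)/dt = (-0.007400)/0.2 = -0.0370
Δθ = θ'−θ = 0.039812;  (v·dt/L) = 3.2000·0.2/2.4 = 0.266667
tan δ = Δθ·L/(v·dt) = 0.149295  →  δ = 0.1482

δ = 0.1482, a = -0.0370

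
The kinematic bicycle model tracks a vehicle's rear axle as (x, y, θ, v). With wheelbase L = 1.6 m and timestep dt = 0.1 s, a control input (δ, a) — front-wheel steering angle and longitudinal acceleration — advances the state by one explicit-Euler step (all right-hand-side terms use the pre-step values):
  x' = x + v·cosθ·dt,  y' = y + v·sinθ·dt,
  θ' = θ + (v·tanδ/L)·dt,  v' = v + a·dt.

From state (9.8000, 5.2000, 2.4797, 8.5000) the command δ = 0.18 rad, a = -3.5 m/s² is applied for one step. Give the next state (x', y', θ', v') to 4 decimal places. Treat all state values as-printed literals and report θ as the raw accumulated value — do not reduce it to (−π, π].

(9.1295, 5.7224, 2.5764, 8.1500)

x' = 9.8000 + 8.5000·cos(2.4797)·0.1 = 9.1295
y' = 5.2000 + 8.5000·sin(2.4797)·0.1 = 5.7224
θ' = 2.4797 + (8.5000/1.6)·tan(0.18)·0.1 = 2.5764
v' = 8.5000 − 3.5000·0.1 = 8.1500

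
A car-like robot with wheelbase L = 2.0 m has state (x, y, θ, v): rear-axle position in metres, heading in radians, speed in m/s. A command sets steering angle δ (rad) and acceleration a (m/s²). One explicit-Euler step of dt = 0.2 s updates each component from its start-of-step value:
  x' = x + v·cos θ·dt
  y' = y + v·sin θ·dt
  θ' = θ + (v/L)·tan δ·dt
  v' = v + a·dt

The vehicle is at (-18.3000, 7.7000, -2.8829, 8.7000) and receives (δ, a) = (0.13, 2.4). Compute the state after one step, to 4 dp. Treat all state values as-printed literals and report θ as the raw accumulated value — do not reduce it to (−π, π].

(-19.9821, 7.2549, -2.7692, 9.1800)

x' = -18.3000 + 8.7000·cos(-2.8829)·0.2 = -19.9821
y' = 7.7000 + 8.7000·sin(-2.8829)·0.2 = 7.2549
θ' = -2.8829 + (8.7000/2.0)·tan(0.13)·0.2 = -2.7692
v' = 8.7000 + 2.4000·0.2 = 9.1800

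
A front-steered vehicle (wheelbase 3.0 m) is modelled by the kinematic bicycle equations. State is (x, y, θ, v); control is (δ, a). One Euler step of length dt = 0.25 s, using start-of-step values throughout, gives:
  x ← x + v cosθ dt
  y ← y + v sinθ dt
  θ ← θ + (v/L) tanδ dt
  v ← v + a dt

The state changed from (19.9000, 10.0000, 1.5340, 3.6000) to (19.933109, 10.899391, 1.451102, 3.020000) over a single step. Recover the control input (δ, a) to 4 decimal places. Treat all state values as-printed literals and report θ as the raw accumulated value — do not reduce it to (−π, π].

δ = -0.2696, a = -2.3200

a = (v'−v)/dt = (-0.580000)/0.25 = -2.3200
Δθ = θ'−θ = -0.082898;  (v·dt/L) = 3.6000·0.25/3.0 = 0.300000
tan δ = Δθ·L/(v·dt) = -0.276327  →  δ = -0.2696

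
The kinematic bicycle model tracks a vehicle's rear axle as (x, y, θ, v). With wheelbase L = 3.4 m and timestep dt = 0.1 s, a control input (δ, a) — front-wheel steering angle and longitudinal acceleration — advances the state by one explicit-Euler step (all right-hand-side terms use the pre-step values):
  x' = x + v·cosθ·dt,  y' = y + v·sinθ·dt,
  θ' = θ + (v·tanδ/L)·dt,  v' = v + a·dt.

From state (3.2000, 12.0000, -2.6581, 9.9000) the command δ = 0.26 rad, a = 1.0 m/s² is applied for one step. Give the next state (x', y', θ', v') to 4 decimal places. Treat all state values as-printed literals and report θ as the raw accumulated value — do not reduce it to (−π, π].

(2.3235, 11.5398, -2.5806, 10.0000)

x' = 3.2000 + 9.9000·cos(-2.6581)·0.1 = 2.3235
y' = 12.0000 + 9.9000·sin(-2.6581)·0.1 = 11.5398
θ' = -2.6581 + (9.9000/3.4)·tan(0.26)·0.1 = -2.5806
v' = 9.9000 + 1.0000·0.1 = 10.0000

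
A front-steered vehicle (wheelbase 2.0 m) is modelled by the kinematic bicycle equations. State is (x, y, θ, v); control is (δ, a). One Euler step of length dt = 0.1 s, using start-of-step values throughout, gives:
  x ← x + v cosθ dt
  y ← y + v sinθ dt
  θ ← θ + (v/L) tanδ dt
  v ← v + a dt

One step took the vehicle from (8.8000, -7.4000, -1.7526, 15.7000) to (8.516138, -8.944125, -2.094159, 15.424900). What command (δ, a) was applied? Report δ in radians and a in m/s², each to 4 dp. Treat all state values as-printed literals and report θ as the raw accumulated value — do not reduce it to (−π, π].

a = (v'−v)/dt = (-0.275100)/0.1 = -2.7510
Δθ = θ'−θ = -0.341559;  (v·dt/L) = 15.7000·0.1/2.0 = 0.785000
tan δ = Δθ·L/(v·dt) = -0.435107  →  δ = -0.4104

δ = -0.4104, a = -2.7510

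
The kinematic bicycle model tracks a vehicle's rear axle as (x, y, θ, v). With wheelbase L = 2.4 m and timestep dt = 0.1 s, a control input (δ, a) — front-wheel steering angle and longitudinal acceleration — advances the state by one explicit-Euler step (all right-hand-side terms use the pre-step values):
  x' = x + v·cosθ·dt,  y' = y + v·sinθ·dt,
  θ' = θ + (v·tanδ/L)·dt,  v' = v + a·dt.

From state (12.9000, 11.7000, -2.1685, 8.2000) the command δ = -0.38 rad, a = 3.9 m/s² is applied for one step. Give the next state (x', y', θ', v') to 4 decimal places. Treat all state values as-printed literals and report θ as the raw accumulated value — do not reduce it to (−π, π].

(12.4385, 11.0222, -2.3050, 8.5900)

x' = 12.9000 + 8.2000·cos(-2.1685)·0.1 = 12.4385
y' = 11.7000 + 8.2000·sin(-2.1685)·0.1 = 11.0222
θ' = -2.1685 + (8.2000/2.4)·tan(-0.38)·0.1 = -2.3050
v' = 8.2000 + 3.9000·0.1 = 8.5900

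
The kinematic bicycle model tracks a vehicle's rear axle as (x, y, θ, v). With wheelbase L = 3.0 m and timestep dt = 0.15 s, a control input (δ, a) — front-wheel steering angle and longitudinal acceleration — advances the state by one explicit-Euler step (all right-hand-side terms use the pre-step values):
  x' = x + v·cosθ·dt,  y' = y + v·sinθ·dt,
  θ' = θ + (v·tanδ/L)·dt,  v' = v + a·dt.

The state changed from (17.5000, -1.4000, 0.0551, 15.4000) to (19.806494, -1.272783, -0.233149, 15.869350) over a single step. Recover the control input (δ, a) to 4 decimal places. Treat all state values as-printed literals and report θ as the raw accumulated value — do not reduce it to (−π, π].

δ = -0.3582, a = 3.1290

a = (v'−v)/dt = (0.469350)/0.15 = 3.1290
Δθ = θ'−θ = -0.288249;  (v·dt/L) = 15.4000·0.15/3.0 = 0.770000
tan δ = Δθ·L/(v·dt) = -0.374349  →  δ = -0.3582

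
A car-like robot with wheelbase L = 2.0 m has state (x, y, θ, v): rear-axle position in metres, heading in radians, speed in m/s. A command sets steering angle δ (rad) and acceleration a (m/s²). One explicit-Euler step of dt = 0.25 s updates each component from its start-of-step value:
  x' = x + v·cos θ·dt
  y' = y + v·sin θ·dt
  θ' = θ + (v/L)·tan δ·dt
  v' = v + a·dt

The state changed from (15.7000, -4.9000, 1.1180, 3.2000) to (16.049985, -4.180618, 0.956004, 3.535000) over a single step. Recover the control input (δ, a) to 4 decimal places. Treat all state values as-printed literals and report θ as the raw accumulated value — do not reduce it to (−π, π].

a = (v'−v)/dt = (0.335000)/0.25 = 1.3400
Δθ = θ'−θ = -0.161996;  (v·dt/L) = 3.2000·0.25/2.0 = 0.400000
tan δ = Δθ·L/(v·dt) = -0.404990  →  δ = -0.3848

δ = -0.3848, a = 1.3400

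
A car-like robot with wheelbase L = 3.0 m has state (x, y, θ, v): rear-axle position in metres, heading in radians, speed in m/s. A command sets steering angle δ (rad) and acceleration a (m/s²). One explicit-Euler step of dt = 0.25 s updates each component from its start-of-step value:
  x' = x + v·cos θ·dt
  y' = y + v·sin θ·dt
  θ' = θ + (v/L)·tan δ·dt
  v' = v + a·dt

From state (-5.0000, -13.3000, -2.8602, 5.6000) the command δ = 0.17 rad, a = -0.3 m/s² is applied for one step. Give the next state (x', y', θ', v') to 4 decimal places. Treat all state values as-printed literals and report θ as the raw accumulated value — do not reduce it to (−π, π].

(-6.3449, -13.6888, -2.7801, 5.5250)

x' = -5.0000 + 5.6000·cos(-2.8602)·0.25 = -6.3449
y' = -13.3000 + 5.6000·sin(-2.8602)·0.25 = -13.6888
θ' = -2.8602 + (5.6000/3.0)·tan(0.17)·0.25 = -2.7801
v' = 5.6000 − 0.3000·0.25 = 5.5250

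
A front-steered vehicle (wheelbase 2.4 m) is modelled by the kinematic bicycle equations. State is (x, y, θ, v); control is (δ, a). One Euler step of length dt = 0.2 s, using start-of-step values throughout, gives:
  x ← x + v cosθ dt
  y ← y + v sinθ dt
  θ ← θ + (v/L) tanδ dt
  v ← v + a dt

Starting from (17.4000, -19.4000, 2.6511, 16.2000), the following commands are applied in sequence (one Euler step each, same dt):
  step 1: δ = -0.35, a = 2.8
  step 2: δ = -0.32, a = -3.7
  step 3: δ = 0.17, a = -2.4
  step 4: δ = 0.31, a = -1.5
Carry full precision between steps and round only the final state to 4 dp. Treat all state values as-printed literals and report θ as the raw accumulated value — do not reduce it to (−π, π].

after step 1 (δ=-0.35, a=2.8): (14.541993, -17.873764, 2.158312, 16.760000)
after step 2 (δ=-0.32, a=-3.7): (12.683998, -15.083825, 1.695471, 16.020000)
after step 3 (δ=0.17, a=-2.4): (12.285574, -11.904694, 1.924633, 15.540000)
after step 4 (δ=0.31, a=-1.5): (11.208655, -8.989234, 2.339457, 15.240000)

(11.2087, -8.9892, 2.3395, 15.2400)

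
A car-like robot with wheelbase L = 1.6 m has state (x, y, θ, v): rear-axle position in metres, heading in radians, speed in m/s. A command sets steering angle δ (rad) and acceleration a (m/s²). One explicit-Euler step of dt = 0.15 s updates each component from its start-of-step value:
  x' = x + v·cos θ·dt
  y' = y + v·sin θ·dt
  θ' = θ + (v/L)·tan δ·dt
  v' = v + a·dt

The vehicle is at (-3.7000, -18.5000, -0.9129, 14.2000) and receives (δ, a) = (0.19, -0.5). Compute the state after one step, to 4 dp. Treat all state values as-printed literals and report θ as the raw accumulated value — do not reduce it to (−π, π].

(-2.3976, -20.1854, -0.6569, 14.1250)

x' = -3.7000 + 14.2000·cos(-0.9129)·0.15 = -2.3976
y' = -18.5000 + 14.2000·sin(-0.9129)·0.15 = -20.1854
θ' = -0.9129 + (14.2000/1.6)·tan(0.19)·0.15 = -0.6569
v' = 14.2000 − 0.5000·0.15 = 14.1250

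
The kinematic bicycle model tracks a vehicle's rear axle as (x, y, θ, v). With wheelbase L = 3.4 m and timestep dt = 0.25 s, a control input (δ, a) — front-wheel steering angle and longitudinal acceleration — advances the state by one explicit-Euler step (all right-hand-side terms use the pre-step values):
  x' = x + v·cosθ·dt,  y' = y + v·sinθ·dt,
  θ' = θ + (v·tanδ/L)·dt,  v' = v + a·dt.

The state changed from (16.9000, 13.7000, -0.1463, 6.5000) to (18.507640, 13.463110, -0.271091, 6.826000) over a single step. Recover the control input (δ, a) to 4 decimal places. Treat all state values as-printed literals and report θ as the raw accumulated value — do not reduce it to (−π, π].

a = (v'−v)/dt = (0.326000)/0.25 = 1.3040
Δθ = θ'−θ = -0.124791;  (v·dt/L) = 6.5000·0.25/3.4 = 0.477941
tan δ = Δθ·L/(v·dt) = -0.261101  →  δ = -0.2554

δ = -0.2554, a = 1.3040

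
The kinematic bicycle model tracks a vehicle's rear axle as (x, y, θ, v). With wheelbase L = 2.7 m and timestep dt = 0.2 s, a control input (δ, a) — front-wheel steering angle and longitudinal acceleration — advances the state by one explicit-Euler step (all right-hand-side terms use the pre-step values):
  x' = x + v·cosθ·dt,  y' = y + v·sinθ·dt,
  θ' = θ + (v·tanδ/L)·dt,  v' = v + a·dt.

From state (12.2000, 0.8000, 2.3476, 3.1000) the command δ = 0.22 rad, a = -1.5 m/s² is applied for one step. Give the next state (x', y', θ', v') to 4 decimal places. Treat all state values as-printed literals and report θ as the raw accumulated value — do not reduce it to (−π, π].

(11.7654, 1.2422, 2.3989, 2.8000)

x' = 12.2000 + 3.1000·cos(2.3476)·0.2 = 11.7654
y' = 0.8000 + 3.1000·sin(2.3476)·0.2 = 1.2422
θ' = 2.3476 + (3.1000/2.7)·tan(0.22)·0.2 = 2.3989
v' = 3.1000 − 1.5000·0.2 = 2.8000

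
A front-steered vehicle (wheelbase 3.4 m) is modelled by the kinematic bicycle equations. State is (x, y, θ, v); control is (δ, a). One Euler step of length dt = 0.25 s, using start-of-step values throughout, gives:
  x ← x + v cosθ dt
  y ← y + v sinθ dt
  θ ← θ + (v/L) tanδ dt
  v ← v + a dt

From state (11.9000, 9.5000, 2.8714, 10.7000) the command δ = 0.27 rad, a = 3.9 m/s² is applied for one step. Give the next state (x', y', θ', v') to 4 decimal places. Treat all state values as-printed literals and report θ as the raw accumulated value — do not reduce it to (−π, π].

x' = 11.9000 + 10.7000·cos(2.8714)·0.25 = 9.3221
y' = 9.5000 + 10.7000·sin(2.8714)·0.25 = 10.2140
θ' = 2.8714 + (10.7000/3.4)·tan(0.27)·0.25 = 3.0891
v' = 10.7000 + 3.9000·0.25 = 11.6750

(9.3221, 10.2140, 3.0891, 11.6750)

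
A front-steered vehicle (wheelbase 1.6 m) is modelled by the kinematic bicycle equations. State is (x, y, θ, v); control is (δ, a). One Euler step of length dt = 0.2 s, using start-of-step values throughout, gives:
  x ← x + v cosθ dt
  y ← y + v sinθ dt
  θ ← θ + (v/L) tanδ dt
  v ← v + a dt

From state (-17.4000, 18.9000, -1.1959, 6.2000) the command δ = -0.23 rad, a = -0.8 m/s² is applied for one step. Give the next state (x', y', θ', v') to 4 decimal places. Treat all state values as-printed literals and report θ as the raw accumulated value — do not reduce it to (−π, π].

(-16.9459, 17.7461, -1.3774, 6.0400)

x' = -17.4000 + 6.2000·cos(-1.1959)·0.2 = -16.9459
y' = 18.9000 + 6.2000·sin(-1.1959)·0.2 = 17.7461
θ' = -1.1959 + (6.2000/1.6)·tan(-0.23)·0.2 = -1.3774
v' = 6.2000 − 0.8000·0.2 = 6.0400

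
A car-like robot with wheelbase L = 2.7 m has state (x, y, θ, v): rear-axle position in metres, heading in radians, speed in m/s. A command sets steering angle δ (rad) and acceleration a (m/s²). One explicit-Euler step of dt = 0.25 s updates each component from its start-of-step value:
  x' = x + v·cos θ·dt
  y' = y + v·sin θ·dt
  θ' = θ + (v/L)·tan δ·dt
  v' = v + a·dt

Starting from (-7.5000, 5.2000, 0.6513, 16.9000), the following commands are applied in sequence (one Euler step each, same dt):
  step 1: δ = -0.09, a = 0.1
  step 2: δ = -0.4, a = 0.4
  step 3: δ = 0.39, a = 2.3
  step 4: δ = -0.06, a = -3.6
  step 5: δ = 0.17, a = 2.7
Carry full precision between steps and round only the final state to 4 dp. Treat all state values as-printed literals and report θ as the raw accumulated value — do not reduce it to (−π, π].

(11.4798, 12.8893, 0.6630, 17.3750)

after step 1 (δ=-0.09, a=0.1): (-4.139873, 7.761283, 0.510085, 16.925000)
after step 2 (δ=-0.4, a=0.4): (-0.447249, 9.827197, -0.152487, 17.025000)
after step 3 (δ=0.39, a=2.3): (3.759614, 9.180689, 0.495496, 17.600000)
after step 4 (δ=-0.06, a=-3.6): (7.630439, 11.272747, 0.397601, 16.700000)
after step 5 (δ=0.17, a=2.7): (11.479759, 12.889337, 0.663033, 17.375000)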